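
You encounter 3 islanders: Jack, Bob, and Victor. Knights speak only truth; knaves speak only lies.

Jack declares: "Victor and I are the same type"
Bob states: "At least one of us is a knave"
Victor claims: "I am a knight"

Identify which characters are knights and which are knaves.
Jack is a knave.
Bob is a knight.
Victor is a knight.

Verification:
- Jack (knave) says "Victor and I are the same type" - this is FALSE (a lie) because Jack is a knave and Victor is a knight.
- Bob (knight) says "At least one of us is a knave" - this is TRUE because Jack is a knave.
- Victor (knight) says "I am a knight" - this is TRUE because Victor is a knight.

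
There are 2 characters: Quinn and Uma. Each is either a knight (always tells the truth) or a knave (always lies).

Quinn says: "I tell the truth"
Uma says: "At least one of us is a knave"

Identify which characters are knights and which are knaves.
Quinn is a knave.
Uma is a knight.

Verification:
- Quinn (knave) says "I tell the truth" - this is FALSE (a lie) because Quinn is a knave.
- Uma (knight) says "At least one of us is a knave" - this is TRUE because Quinn is a knave.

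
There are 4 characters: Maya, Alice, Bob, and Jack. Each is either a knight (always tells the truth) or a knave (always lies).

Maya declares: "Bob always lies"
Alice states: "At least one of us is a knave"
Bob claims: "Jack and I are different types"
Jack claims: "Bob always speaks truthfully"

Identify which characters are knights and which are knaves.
Maya is a knight.
Alice is a knight.
Bob is a knave.
Jack is a knave.

Verification:
- Maya (knight) says "Bob always lies" - this is TRUE because Bob is a knave.
- Alice (knight) says "At least one of us is a knave" - this is TRUE because Bob and Jack are knaves.
- Bob (knave) says "Jack and I are different types" - this is FALSE (a lie) because Bob is a knave and Jack is a knave.
- Jack (knave) says "Bob always speaks truthfully" - this is FALSE (a lie) because Bob is a knave.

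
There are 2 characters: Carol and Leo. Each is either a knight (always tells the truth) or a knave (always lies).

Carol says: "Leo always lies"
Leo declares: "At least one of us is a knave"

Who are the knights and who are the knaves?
Carol is a knave.
Leo is a knight.

Verification:
- Carol (knave) says "Leo always lies" - this is FALSE (a lie) because Leo is a knight.
- Leo (knight) says "At least one of us is a knave" - this is TRUE because Carol is a knave.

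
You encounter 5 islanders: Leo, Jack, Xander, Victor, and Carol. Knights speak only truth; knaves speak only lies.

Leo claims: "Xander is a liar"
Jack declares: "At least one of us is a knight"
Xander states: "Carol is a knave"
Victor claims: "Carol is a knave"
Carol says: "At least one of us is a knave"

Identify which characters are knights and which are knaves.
Leo is a knight.
Jack is a knight.
Xander is a knave.
Victor is a knave.
Carol is a knight.

Verification:
- Leo (knight) says "Xander is a liar" - this is TRUE because Xander is a knave.
- Jack (knight) says "At least one of us is a knight" - this is TRUE because Leo, Jack, and Carol are knights.
- Xander (knave) says "Carol is a knave" - this is FALSE (a lie) because Carol is a knight.
- Victor (knave) says "Carol is a knave" - this is FALSE (a lie) because Carol is a knight.
- Carol (knight) says "At least one of us is a knave" - this is TRUE because Xander and Victor are knaves.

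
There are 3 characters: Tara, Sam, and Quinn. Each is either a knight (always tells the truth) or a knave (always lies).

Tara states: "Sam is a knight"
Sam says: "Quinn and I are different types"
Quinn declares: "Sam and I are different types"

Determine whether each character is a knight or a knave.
Tara is a knave.
Sam is a knave.
Quinn is a knave.

Verification:
- Tara (knave) says "Sam is a knight" - this is FALSE (a lie) because Sam is a knave.
- Sam (knave) says "Quinn and I are different types" - this is FALSE (a lie) because Sam is a knave and Quinn is a knave.
- Quinn (knave) says "Sam and I are different types" - this is FALSE (a lie) because Quinn is a knave and Sam is a knave.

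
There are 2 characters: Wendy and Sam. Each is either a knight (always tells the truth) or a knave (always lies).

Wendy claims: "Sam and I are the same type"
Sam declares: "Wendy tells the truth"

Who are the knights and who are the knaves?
Wendy is a knight.
Sam is a knight.

Verification:
- Wendy (knight) says "Sam and I are the same type" - this is TRUE because Wendy is a knight and Sam is a knight.
- Sam (knight) says "Wendy tells the truth" - this is TRUE because Wendy is a knight.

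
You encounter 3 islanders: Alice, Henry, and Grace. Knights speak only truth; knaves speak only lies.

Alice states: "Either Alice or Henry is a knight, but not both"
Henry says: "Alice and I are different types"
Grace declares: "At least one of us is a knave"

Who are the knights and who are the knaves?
Alice is a knave.
Henry is a knave.
Grace is a knight.

Verification:
- Alice (knave) says "Either Alice or Henry is a knight, but not both" - this is FALSE (a lie) because Alice is a knave and Henry is a knave.
- Henry (knave) says "Alice and I are different types" - this is FALSE (a lie) because Henry is a knave and Alice is a knave.
- Grace (knight) says "At least one of us is a knave" - this is TRUE because Alice and Henry are knaves.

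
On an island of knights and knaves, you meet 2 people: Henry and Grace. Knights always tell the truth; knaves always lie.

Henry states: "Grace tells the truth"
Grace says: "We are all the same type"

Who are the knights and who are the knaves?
Henry is a knight.
Grace is a knight.

Verification:
- Henry (knight) says "Grace tells the truth" - this is TRUE because Grace is a knight.
- Grace (knight) says "We are all the same type" - this is TRUE because Henry and Grace are knights.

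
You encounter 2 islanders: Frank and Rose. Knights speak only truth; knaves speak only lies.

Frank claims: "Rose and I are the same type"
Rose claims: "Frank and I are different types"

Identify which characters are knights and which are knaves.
Frank is a knave.
Rose is a knight.

Verification:
- Frank (knave) says "Rose and I are the same type" - this is FALSE (a lie) because Frank is a knave and Rose is a knight.
- Rose (knight) says "Frank and I are different types" - this is TRUE because Rose is a knight and Frank is a knave.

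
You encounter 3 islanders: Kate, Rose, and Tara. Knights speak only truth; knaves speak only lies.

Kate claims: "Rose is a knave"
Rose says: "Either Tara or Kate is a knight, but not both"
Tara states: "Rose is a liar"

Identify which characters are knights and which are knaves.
Kate is a knight.
Rose is a knave.
Tara is a knight.

Verification:
- Kate (knight) says "Rose is a knave" - this is TRUE because Rose is a knave.
- Rose (knave) says "Either Tara or Kate is a knight, but not both" - this is FALSE (a lie) because Tara is a knight and Kate is a knight.
- Tara (knight) says "Rose is a liar" - this is TRUE because Rose is a knave.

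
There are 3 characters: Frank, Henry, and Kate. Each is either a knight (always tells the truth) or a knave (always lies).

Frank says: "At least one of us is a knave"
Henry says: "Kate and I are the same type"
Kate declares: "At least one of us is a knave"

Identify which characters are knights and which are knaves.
Frank is a knight.
Henry is a knave.
Kate is a knight.

Verification:
- Frank (knight) says "At least one of us is a knave" - this is TRUE because Henry is a knave.
- Henry (knave) says "Kate and I are the same type" - this is FALSE (a lie) because Henry is a knave and Kate is a knight.
- Kate (knight) says "At least one of us is a knave" - this is TRUE because Henry is a knave.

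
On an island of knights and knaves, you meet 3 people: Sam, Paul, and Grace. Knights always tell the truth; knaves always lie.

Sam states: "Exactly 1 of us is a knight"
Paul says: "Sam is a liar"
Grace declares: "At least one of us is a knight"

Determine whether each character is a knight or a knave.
Sam is a knave.
Paul is a knight.
Grace is a knight.

Verification:
- Sam (knave) says "Exactly 1 of us is a knight" - this is FALSE (a lie) because there are 2 knights.
- Paul (knight) says "Sam is a liar" - this is TRUE because Sam is a knave.
- Grace (knight) says "At least one of us is a knight" - this is TRUE because Paul and Grace are knights.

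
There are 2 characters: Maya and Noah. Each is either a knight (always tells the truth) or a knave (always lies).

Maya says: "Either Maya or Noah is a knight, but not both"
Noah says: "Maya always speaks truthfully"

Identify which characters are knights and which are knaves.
Maya is a knave.
Noah is a knave.

Verification:
- Maya (knave) says "Either Maya or Noah is a knight, but not both" - this is FALSE (a lie) because Maya is a knave and Noah is a knave.
- Noah (knave) says "Maya always speaks truthfully" - this is FALSE (a lie) because Maya is a knave.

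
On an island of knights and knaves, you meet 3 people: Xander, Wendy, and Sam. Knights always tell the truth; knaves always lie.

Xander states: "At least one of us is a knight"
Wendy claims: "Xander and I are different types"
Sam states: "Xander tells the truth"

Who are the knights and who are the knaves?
Xander is a knave.
Wendy is a knave.
Sam is a knave.

Verification:
- Xander (knave) says "At least one of us is a knight" - this is FALSE (a lie) because no one is a knight.
- Wendy (knave) says "Xander and I are different types" - this is FALSE (a lie) because Wendy is a knave and Xander is a knave.
- Sam (knave) says "Xander tells the truth" - this is FALSE (a lie) because Xander is a knave.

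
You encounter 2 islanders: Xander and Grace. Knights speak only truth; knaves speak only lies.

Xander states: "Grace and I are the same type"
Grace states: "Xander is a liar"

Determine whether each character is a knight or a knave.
Xander is a knave.
Grace is a knight.

Verification:
- Xander (knave) says "Grace and I are the same type" - this is FALSE (a lie) because Xander is a knave and Grace is a knight.
- Grace (knight) says "Xander is a liar" - this is TRUE because Xander is a knave.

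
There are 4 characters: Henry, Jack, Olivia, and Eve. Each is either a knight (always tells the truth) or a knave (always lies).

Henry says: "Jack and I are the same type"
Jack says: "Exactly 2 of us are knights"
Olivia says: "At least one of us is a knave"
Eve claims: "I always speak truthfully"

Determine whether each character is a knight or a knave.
Henry is a knave.
Jack is a knight.
Olivia is a knight.
Eve is a knave.

Verification:
- Henry (knave) says "Jack and I are the same type" - this is FALSE (a lie) because Henry is a knave and Jack is a knight.
- Jack (knight) says "Exactly 2 of us are knights" - this is TRUE because there are 2 knights.
- Olivia (knight) says "At least one of us is a knave" - this is TRUE because Henry and Eve are knaves.
- Eve (knave) says "I always speak truthfully" - this is FALSE (a lie) because Eve is a knave.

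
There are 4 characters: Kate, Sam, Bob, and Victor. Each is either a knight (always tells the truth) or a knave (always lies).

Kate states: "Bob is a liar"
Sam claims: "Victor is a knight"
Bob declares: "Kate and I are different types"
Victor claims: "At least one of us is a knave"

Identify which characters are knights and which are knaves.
Kate is a knave.
Sam is a knight.
Bob is a knight.
Victor is a knight.

Verification:
- Kate (knave) says "Bob is a liar" - this is FALSE (a lie) because Bob is a knight.
- Sam (knight) says "Victor is a knight" - this is TRUE because Victor is a knight.
- Bob (knight) says "Kate and I are different types" - this is TRUE because Bob is a knight and Kate is a knave.
- Victor (knight) says "At least one of us is a knave" - this is TRUE because Kate is a knave.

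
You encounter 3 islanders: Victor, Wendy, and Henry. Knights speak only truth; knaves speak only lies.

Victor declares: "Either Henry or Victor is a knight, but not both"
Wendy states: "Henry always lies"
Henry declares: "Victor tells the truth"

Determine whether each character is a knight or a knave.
Victor is a knave.
Wendy is a knight.
Henry is a knave.

Verification:
- Victor (knave) says "Either Henry or Victor is a knight, but not both" - this is FALSE (a lie) because Henry is a knave and Victor is a knave.
- Wendy (knight) says "Henry always lies" - this is TRUE because Henry is a knave.
- Henry (knave) says "Victor tells the truth" - this is FALSE (a lie) because Victor is a knave.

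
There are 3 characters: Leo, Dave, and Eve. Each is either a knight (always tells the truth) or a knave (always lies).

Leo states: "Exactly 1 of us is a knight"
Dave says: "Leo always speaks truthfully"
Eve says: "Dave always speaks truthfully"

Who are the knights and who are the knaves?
Leo is a knave.
Dave is a knave.
Eve is a knave.

Verification:
- Leo (knave) says "Exactly 1 of us is a knight" - this is FALSE (a lie) because there are 0 knights.
- Dave (knave) says "Leo always speaks truthfully" - this is FALSE (a lie) because Leo is a knave.
- Eve (knave) says "Dave always speaks truthfully" - this is FALSE (a lie) because Dave is a knave.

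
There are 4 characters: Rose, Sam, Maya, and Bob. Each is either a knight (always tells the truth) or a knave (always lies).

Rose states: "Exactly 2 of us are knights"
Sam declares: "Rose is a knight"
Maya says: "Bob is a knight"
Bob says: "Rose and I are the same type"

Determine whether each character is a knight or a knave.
Rose is a knight.
Sam is a knight.
Maya is a knave.
Bob is a knave.

Verification:
- Rose (knight) says "Exactly 2 of us are knights" - this is TRUE because there are 2 knights.
- Sam (knight) says "Rose is a knight" - this is TRUE because Rose is a knight.
- Maya (knave) says "Bob is a knight" - this is FALSE (a lie) because Bob is a knave.
- Bob (knave) says "Rose and I are the same type" - this is FALSE (a lie) because Bob is a knave and Rose is a knight.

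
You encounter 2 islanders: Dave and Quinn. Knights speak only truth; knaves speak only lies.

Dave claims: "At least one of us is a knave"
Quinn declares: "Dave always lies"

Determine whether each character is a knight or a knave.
Dave is a knight.
Quinn is a knave.

Verification:
- Dave (knight) says "At least one of us is a knave" - this is TRUE because Quinn is a knave.
- Quinn (knave) says "Dave always lies" - this is FALSE (a lie) because Dave is a knight.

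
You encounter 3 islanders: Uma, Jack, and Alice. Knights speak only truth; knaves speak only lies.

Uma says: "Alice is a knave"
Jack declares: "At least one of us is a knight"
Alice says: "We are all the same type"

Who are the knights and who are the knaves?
Uma is a knight.
Jack is a knight.
Alice is a knave.

Verification:
- Uma (knight) says "Alice is a knave" - this is TRUE because Alice is a knave.
- Jack (knight) says "At least one of us is a knight" - this is TRUE because Uma and Jack are knights.
- Alice (knave) says "We are all the same type" - this is FALSE (a lie) because Uma and Jack are knights and Alice is a knave.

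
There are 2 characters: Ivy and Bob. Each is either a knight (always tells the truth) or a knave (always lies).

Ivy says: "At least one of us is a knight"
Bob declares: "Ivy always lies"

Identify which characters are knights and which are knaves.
Ivy is a knight.
Bob is a knave.

Verification:
- Ivy (knight) says "At least one of us is a knight" - this is TRUE because Ivy is a knight.
- Bob (knave) says "Ivy always lies" - this is FALSE (a lie) because Ivy is a knight.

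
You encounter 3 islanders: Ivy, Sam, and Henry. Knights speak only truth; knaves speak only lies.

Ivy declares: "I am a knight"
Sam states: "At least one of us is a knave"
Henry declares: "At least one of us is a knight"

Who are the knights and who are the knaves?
Ivy is a knave.
Sam is a knight.
Henry is a knight.

Verification:
- Ivy (knave) says "I am a knight" - this is FALSE (a lie) because Ivy is a knave.
- Sam (knight) says "At least one of us is a knave" - this is TRUE because Ivy is a knave.
- Henry (knight) says "At least one of us is a knight" - this is TRUE because Sam and Henry are knights.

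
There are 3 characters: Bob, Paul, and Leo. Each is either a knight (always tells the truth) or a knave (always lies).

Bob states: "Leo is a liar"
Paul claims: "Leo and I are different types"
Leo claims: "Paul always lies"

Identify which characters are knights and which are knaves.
Bob is a knight.
Paul is a knight.
Leo is a knave.

Verification:
- Bob (knight) says "Leo is a liar" - this is TRUE because Leo is a knave.
- Paul (knight) says "Leo and I are different types" - this is TRUE because Paul is a knight and Leo is a knave.
- Leo (knave) says "Paul always lies" - this is FALSE (a lie) because Paul is a knight.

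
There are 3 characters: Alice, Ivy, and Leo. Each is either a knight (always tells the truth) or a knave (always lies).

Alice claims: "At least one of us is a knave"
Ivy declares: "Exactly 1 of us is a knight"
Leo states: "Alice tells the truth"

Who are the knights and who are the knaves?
Alice is a knight.
Ivy is a knave.
Leo is a knight.

Verification:
- Alice (knight) says "At least one of us is a knave" - this is TRUE because Ivy is a knave.
- Ivy (knave) says "Exactly 1 of us is a knight" - this is FALSE (a lie) because there are 2 knights.
- Leo (knight) says "Alice tells the truth" - this is TRUE because Alice is a knight.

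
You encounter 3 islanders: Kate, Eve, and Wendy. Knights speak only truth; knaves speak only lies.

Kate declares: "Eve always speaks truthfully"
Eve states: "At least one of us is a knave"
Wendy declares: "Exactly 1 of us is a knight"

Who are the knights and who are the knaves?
Kate is a knight.
Eve is a knight.
Wendy is a knave.

Verification:
- Kate (knight) says "Eve always speaks truthfully" - this is TRUE because Eve is a knight.
- Eve (knight) says "At least one of us is a knave" - this is TRUE because Wendy is a knave.
- Wendy (knave) says "Exactly 1 of us is a knight" - this is FALSE (a lie) because there are 2 knights.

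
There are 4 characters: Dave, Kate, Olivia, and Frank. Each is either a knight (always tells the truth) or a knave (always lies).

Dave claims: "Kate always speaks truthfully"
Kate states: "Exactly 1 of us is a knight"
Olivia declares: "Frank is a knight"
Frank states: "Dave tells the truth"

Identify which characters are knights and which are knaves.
Dave is a knave.
Kate is a knave.
Olivia is a knave.
Frank is a knave.

Verification:
- Dave (knave) says "Kate always speaks truthfully" - this is FALSE (a lie) because Kate is a knave.
- Kate (knave) says "Exactly 1 of us is a knight" - this is FALSE (a lie) because there are 0 knights.
- Olivia (knave) says "Frank is a knight" - this is FALSE (a lie) because Frank is a knave.
- Frank (knave) says "Dave tells the truth" - this is FALSE (a lie) because Dave is a knave.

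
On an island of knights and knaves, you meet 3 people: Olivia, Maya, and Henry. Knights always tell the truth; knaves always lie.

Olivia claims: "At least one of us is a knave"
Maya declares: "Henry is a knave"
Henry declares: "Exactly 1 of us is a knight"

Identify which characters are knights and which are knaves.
Olivia is a knight.
Maya is a knight.
Henry is a knave.

Verification:
- Olivia (knight) says "At least one of us is a knave" - this is TRUE because Henry is a knave.
- Maya (knight) says "Henry is a knave" - this is TRUE because Henry is a knave.
- Henry (knave) says "Exactly 1 of us is a knight" - this is FALSE (a lie) because there are 2 knights.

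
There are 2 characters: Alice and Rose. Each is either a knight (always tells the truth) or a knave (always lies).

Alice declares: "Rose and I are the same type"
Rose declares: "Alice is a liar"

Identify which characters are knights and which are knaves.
Alice is a knave.
Rose is a knight.

Verification:
- Alice (knave) says "Rose and I are the same type" - this is FALSE (a lie) because Alice is a knave and Rose is a knight.
- Rose (knight) says "Alice is a liar" - this is TRUE because Alice is a knave.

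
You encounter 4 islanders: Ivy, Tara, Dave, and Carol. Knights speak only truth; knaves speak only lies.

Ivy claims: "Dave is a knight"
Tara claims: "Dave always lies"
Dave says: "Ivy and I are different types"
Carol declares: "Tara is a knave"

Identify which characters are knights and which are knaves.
Ivy is a knave.
Tara is a knight.
Dave is a knave.
Carol is a knave.

Verification:
- Ivy (knave) says "Dave is a knight" - this is FALSE (a lie) because Dave is a knave.
- Tara (knight) says "Dave always lies" - this is TRUE because Dave is a knave.
- Dave (knave) says "Ivy and I are different types" - this is FALSE (a lie) because Dave is a knave and Ivy is a knave.
- Carol (knave) says "Tara is a knave" - this is FALSE (a lie) because Tara is a knight.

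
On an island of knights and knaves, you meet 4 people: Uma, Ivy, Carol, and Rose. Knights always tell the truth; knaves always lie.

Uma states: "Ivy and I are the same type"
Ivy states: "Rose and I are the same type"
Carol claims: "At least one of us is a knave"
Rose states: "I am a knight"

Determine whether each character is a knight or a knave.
Uma is a knave.
Ivy is a knight.
Carol is a knight.
Rose is a knight.

Verification:
- Uma (knave) says "Ivy and I are the same type" - this is FALSE (a lie) because Uma is a knave and Ivy is a knight.
- Ivy (knight) says "Rose and I are the same type" - this is TRUE because Ivy is a knight and Rose is a knight.
- Carol (knight) says "At least one of us is a knave" - this is TRUE because Uma is a knave.
- Rose (knight) says "I am a knight" - this is TRUE because Rose is a knight.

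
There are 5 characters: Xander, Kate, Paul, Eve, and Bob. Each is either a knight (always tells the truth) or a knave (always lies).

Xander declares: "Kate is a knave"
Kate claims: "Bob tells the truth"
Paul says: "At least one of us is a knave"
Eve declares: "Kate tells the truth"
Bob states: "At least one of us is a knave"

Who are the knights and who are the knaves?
Xander is a knave.
Kate is a knight.
Paul is a knight.
Eve is a knight.
Bob is a knight.

Verification:
- Xander (knave) says "Kate is a knave" - this is FALSE (a lie) because Kate is a knight.
- Kate (knight) says "Bob tells the truth" - this is TRUE because Bob is a knight.
- Paul (knight) says "At least one of us is a knave" - this is TRUE because Xander is a knave.
- Eve (knight) says "Kate tells the truth" - this is TRUE because Kate is a knight.
- Bob (knight) says "At least one of us is a knave" - this is TRUE because Xander is a knave.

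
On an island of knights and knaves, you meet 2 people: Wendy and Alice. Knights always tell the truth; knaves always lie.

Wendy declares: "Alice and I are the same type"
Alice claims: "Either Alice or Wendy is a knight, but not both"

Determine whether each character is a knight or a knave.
Wendy is a knave.
Alice is a knight.

Verification:
- Wendy (knave) says "Alice and I are the same type" - this is FALSE (a lie) because Wendy is a knave and Alice is a knight.
- Alice (knight) says "Either Alice or Wendy is a knight, but not both" - this is TRUE because Alice is a knight and Wendy is a knave.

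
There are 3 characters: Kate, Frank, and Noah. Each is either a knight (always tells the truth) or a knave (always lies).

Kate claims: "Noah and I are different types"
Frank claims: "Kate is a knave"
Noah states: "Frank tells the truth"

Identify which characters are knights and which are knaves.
Kate is a knight.
Frank is a knave.
Noah is a knave.

Verification:
- Kate (knight) says "Noah and I are different types" - this is TRUE because Kate is a knight and Noah is a knave.
- Frank (knave) says "Kate is a knave" - this is FALSE (a lie) because Kate is a knight.
- Noah (knave) says "Frank tells the truth" - this is FALSE (a lie) because Frank is a knave.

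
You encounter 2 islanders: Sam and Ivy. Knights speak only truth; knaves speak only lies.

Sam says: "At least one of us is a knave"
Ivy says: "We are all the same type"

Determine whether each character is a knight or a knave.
Sam is a knight.
Ivy is a knave.

Verification:
- Sam (knight) says "At least one of us is a knave" - this is TRUE because Ivy is a knave.
- Ivy (knave) says "We are all the same type" - this is FALSE (a lie) because Sam is a knight and Ivy is a knave.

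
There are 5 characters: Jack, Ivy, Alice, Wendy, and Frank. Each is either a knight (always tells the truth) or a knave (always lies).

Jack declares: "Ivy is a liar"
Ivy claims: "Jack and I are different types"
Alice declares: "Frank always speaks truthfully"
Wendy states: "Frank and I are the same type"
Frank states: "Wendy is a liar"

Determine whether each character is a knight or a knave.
Jack is a knave.
Ivy is a knight.
Alice is a knight.
Wendy is a knave.
Frank is a knight.

Verification:
- Jack (knave) says "Ivy is a liar" - this is FALSE (a lie) because Ivy is a knight.
- Ivy (knight) says "Jack and I are different types" - this is TRUE because Ivy is a knight and Jack is a knave.
- Alice (knight) says "Frank always speaks truthfully" - this is TRUE because Frank is a knight.
- Wendy (knave) says "Frank and I are the same type" - this is FALSE (a lie) because Wendy is a knave and Frank is a knight.
- Frank (knight) says "Wendy is a liar" - this is TRUE because Wendy is a knave.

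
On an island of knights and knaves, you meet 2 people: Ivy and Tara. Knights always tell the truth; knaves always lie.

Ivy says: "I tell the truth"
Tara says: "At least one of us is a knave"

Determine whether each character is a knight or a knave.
Ivy is a knave.
Tara is a knight.

Verification:
- Ivy (knave) says "I tell the truth" - this is FALSE (a lie) because Ivy is a knave.
- Tara (knight) says "At least one of us is a knave" - this is TRUE because Ivy is a knave.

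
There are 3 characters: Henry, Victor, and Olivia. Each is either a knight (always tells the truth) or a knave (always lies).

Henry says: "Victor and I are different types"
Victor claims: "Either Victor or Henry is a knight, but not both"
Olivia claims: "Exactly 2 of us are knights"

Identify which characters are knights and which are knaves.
Henry is a knave.
Victor is a knave.
Olivia is a knave.

Verification:
- Henry (knave) says "Victor and I are different types" - this is FALSE (a lie) because Henry is a knave and Victor is a knave.
- Victor (knave) says "Either Victor or Henry is a knight, but not both" - this is FALSE (a lie) because Victor is a knave and Henry is a knave.
- Olivia (knave) says "Exactly 2 of us are knights" - this is FALSE (a lie) because there are 0 knights.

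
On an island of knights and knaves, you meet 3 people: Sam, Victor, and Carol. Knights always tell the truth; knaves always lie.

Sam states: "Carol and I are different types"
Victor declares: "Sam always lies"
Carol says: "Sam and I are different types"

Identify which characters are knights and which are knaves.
Sam is a knave.
Victor is a knight.
Carol is a knave.

Verification:
- Sam (knave) says "Carol and I are different types" - this is FALSE (a lie) because Sam is a knave and Carol is a knave.
- Victor (knight) says "Sam always lies" - this is TRUE because Sam is a knave.
- Carol (knave) says "Sam and I are different types" - this is FALSE (a lie) because Carol is a knave and Sam is a knave.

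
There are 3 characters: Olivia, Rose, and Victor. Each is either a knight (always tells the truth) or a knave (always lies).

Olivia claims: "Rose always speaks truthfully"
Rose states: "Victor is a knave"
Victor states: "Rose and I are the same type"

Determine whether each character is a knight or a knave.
Olivia is a knight.
Rose is a knight.
Victor is a knave.

Verification:
- Olivia (knight) says "Rose always speaks truthfully" - this is TRUE because Rose is a knight.
- Rose (knight) says "Victor is a knave" - this is TRUE because Victor is a knave.
- Victor (knave) says "Rose and I are the same type" - this is FALSE (a lie) because Victor is a knave and Rose is a knight.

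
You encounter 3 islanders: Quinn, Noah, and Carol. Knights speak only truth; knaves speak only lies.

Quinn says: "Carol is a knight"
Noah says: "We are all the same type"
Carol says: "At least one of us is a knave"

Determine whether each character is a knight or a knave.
Quinn is a knight.
Noah is a knave.
Carol is a knight.

Verification:
- Quinn (knight) says "Carol is a knight" - this is TRUE because Carol is a knight.
- Noah (knave) says "We are all the same type" - this is FALSE (a lie) because Quinn and Carol are knights and Noah is a knave.
- Carol (knight) says "At least one of us is a knave" - this is TRUE because Noah is a knave.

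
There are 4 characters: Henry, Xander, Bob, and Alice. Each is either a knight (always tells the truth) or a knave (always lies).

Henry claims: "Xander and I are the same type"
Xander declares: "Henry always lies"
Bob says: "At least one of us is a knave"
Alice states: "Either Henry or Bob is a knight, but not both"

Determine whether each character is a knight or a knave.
Henry is a knave.
Xander is a knight.
Bob is a knight.
Alice is a knight.

Verification:
- Henry (knave) says "Xander and I are the same type" - this is FALSE (a lie) because Henry is a knave and Xander is a knight.
- Xander (knight) says "Henry always lies" - this is TRUE because Henry is a knave.
- Bob (knight) says "At least one of us is a knave" - this is TRUE because Henry is a knave.
- Alice (knight) says "Either Henry or Bob is a knight, but not both" - this is TRUE because Henry is a knave and Bob is a knight.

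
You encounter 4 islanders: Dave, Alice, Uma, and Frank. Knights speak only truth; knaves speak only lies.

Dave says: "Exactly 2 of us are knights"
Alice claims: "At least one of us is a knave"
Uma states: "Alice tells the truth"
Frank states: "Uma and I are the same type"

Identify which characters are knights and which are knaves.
Dave is a knave.
Alice is a knight.
Uma is a knight.
Frank is a knight.

Verification:
- Dave (knave) says "Exactly 2 of us are knights" - this is FALSE (a lie) because there are 3 knights.
- Alice (knight) says "At least one of us is a knave" - this is TRUE because Dave is a knave.
- Uma (knight) says "Alice tells the truth" - this is TRUE because Alice is a knight.
- Frank (knight) says "Uma and I are the same type" - this is TRUE because Frank is a knight and Uma is a knight.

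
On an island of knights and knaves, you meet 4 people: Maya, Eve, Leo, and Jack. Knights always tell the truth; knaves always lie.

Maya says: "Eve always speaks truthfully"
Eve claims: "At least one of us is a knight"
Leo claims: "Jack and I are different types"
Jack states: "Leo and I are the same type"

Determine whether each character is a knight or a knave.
Maya is a knight.
Eve is a knight.
Leo is a knight.
Jack is a knave.

Verification:
- Maya (knight) says "Eve always speaks truthfully" - this is TRUE because Eve is a knight.
- Eve (knight) says "At least one of us is a knight" - this is TRUE because Maya, Eve, and Leo are knights.
- Leo (knight) says "Jack and I are different types" - this is TRUE because Leo is a knight and Jack is a knave.
- Jack (knave) says "Leo and I are the same type" - this is FALSE (a lie) because Jack is a knave and Leo is a knight.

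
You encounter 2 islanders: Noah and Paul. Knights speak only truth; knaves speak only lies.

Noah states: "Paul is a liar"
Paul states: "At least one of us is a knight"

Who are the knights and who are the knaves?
Noah is a knave.
Paul is a knight.

Verification:
- Noah (knave) says "Paul is a liar" - this is FALSE (a lie) because Paul is a knight.
- Paul (knight) says "At least one of us is a knight" - this is TRUE because Paul is a knight.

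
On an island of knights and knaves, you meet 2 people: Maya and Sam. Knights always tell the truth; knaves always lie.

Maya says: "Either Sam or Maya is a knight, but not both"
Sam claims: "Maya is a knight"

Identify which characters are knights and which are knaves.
Maya is a knave.
Sam is a knave.

Verification:
- Maya (knave) says "Either Sam or Maya is a knight, but not both" - this is FALSE (a lie) because Sam is a knave and Maya is a knave.
- Sam (knave) says "Maya is a knight" - this is FALSE (a lie) because Maya is a knave.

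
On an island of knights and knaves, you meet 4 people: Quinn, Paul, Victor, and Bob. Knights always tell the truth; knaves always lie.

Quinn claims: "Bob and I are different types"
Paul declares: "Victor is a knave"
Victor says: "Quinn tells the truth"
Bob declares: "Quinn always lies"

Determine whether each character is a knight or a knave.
Quinn is a knight.
Paul is a knave.
Victor is a knight.
Bob is a knave.

Verification:
- Quinn (knight) says "Bob and I are different types" - this is TRUE because Quinn is a knight and Bob is a knave.
- Paul (knave) says "Victor is a knave" - this is FALSE (a lie) because Victor is a knight.
- Victor (knight) says "Quinn tells the truth" - this is TRUE because Quinn is a knight.
- Bob (knave) says "Quinn always lies" - this is FALSE (a lie) because Quinn is a knight.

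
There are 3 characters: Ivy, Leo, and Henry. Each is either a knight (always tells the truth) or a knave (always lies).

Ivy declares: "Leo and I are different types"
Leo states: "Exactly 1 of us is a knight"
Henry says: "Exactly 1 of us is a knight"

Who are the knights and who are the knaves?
Ivy is a knave.
Leo is a knave.
Henry is a knave.

Verification:
- Ivy (knave) says "Leo and I are different types" - this is FALSE (a lie) because Ivy is a knave and Leo is a knave.
- Leo (knave) says "Exactly 1 of us is a knight" - this is FALSE (a lie) because there are 0 knights.
- Henry (knave) says "Exactly 1 of us is a knight" - this is FALSE (a lie) because there are 0 knights.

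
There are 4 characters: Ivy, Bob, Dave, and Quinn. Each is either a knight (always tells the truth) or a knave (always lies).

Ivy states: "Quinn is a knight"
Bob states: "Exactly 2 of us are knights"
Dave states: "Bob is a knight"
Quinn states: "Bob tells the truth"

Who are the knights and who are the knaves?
Ivy is a knave.
Bob is a knave.
Dave is a knave.
Quinn is a knave.

Verification:
- Ivy (knave) says "Quinn is a knight" - this is FALSE (a lie) because Quinn is a knave.
- Bob (knave) says "Exactly 2 of us are knights" - this is FALSE (a lie) because there are 0 knights.
- Dave (knave) says "Bob is a knight" - this is FALSE (a lie) because Bob is a knave.
- Quinn (knave) says "Bob tells the truth" - this is FALSE (a lie) because Bob is a knave.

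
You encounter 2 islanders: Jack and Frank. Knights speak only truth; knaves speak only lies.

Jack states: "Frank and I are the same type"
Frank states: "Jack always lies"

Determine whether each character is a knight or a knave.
Jack is a knave.
Frank is a knight.

Verification:
- Jack (knave) says "Frank and I are the same type" - this is FALSE (a lie) because Jack is a knave and Frank is a knight.
- Frank (knight) says "Jack always lies" - this is TRUE because Jack is a knave.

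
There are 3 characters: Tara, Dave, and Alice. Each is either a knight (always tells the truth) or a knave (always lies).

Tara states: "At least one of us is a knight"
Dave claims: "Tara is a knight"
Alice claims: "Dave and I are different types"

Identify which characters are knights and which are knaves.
Tara is a knave.
Dave is a knave.
Alice is a knave.

Verification:
- Tara (knave) says "At least one of us is a knight" - this is FALSE (a lie) because no one is a knight.
- Dave (knave) says "Tara is a knight" - this is FALSE (a lie) because Tara is a knave.
- Alice (knave) says "Dave and I are different types" - this is FALSE (a lie) because Alice is a knave and Dave is a knave.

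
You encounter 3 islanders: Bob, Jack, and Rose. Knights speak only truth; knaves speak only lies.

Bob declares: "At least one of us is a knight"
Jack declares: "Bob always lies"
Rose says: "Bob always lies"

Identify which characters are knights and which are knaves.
Bob is a knight.
Jack is a knave.
Rose is a knave.

Verification:
- Bob (knight) says "At least one of us is a knight" - this is TRUE because Bob is a knight.
- Jack (knave) says "Bob always lies" - this is FALSE (a lie) because Bob is a knight.
- Rose (knave) says "Bob always lies" - this is FALSE (a lie) because Bob is a knight.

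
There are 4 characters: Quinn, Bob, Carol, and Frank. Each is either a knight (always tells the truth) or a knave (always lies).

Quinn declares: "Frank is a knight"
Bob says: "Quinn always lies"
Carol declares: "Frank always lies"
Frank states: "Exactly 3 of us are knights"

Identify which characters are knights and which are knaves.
Quinn is a knave.
Bob is a knight.
Carol is a knight.
Frank is a knave.

Verification:
- Quinn (knave) says "Frank is a knight" - this is FALSE (a lie) because Frank is a knave.
- Bob (knight) says "Quinn always lies" - this is TRUE because Quinn is a knave.
- Carol (knight) says "Frank always lies" - this is TRUE because Frank is a knave.
- Frank (knave) says "Exactly 3 of us are knights" - this is FALSE (a lie) because there are 2 knights.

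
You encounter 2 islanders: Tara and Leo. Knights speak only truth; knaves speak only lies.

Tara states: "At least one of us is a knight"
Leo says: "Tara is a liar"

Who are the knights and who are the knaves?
Tara is a knight.
Leo is a knave.

Verification:
- Tara (knight) says "At least one of us is a knight" - this is TRUE because Tara is a knight.
- Leo (knave) says "Tara is a liar" - this is FALSE (a lie) because Tara is a knight.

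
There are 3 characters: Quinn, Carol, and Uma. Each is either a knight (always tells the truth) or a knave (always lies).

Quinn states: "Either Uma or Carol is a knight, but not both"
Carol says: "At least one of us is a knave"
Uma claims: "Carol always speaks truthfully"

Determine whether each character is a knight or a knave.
Quinn is a knave.
Carol is a knight.
Uma is a knight.

Verification:
- Quinn (knave) says "Either Uma or Carol is a knight, but not both" - this is FALSE (a lie) because Uma is a knight and Carol is a knight.
- Carol (knight) says "At least one of us is a knave" - this is TRUE because Quinn is a knave.
- Uma (knight) says "Carol always speaks truthfully" - this is TRUE because Carol is a knight.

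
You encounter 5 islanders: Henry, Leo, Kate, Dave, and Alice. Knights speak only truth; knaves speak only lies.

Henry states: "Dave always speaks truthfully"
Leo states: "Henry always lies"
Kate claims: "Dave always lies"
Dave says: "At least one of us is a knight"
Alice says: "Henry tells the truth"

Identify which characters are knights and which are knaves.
Henry is a knight.
Leo is a knave.
Kate is a knave.
Dave is a knight.
Alice is a knight.

Verification:
- Henry (knight) says "Dave always speaks truthfully" - this is TRUE because Dave is a knight.
- Leo (knave) says "Henry always lies" - this is FALSE (a lie) because Henry is a knight.
- Kate (knave) says "Dave always lies" - this is FALSE (a lie) because Dave is a knight.
- Dave (knight) says "At least one of us is a knight" - this is TRUE because Henry, Dave, and Alice are knights.
- Alice (knight) says "Henry tells the truth" - this is TRUE because Henry is a knight.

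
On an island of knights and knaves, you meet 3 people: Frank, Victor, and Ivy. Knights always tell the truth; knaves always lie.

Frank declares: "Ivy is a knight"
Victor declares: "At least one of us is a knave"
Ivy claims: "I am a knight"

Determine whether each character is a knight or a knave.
Frank is a knave.
Victor is a knight.
Ivy is a knave.

Verification:
- Frank (knave) says "Ivy is a knight" - this is FALSE (a lie) because Ivy is a knave.
- Victor (knight) says "At least one of us is a knave" - this is TRUE because Frank and Ivy are knaves.
- Ivy (knave) says "I am a knight" - this is FALSE (a lie) because Ivy is a knave.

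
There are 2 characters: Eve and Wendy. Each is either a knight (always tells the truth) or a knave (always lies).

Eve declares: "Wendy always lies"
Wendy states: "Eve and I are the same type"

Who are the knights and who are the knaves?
Eve is a knight.
Wendy is a knave.

Verification:
- Eve (knight) says "Wendy always lies" - this is TRUE because Wendy is a knave.
- Wendy (knave) says "Eve and I are the same type" - this is FALSE (a lie) because Wendy is a knave and Eve is a knight.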